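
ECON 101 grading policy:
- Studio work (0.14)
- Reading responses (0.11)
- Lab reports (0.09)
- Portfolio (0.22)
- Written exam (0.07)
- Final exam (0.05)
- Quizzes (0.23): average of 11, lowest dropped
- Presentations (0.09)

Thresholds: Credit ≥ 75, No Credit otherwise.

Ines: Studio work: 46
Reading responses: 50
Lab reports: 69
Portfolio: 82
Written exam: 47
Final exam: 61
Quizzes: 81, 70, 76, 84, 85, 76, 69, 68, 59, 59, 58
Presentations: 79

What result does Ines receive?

Quizzes: drop 58 → average of remaining 10 = 727/10 = 72.7
Weighted total:
  Studio work 46 × 0.14 = 6.44
  Reading responses 50 × 0.11 = 5.5
  Lab reports 69 × 0.09 = 6.21
  Portfolio 82 × 0.22 = 18.04
  Written exam 47 × 0.07 = 3.29
  Final exam 61 × 0.05 = 3.05
  Quizzes 72.7 × 0.23 = 16.721
  Presentations 79 × 0.09 = 7.11
Sum = 66.361
66.361 < 75 → No Credit

No Credit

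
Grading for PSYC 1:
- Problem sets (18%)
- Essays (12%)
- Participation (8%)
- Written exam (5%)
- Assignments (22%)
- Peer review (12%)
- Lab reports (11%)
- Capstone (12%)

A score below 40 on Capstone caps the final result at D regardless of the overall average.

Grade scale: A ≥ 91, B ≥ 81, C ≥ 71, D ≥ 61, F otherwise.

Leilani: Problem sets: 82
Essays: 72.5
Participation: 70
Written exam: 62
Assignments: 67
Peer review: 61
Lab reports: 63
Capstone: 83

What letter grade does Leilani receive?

Capstone score 83 ≥ 40: minimum met.
Weighted total:
  Problem sets 82 × 0.18 = 14.76
  Essays 72.5 × 0.12 = 8.7
  Participation 70 × 0.08 = 5.6
  Written exam 62 × 0.05 = 3.1
  Assignments 67 × 0.22 = 14.74
  Peer review 61 × 0.12 = 7.32
  Lab reports 63 × 0.11 = 6.93
  Capstone 83 × 0.12 = 9.96
Sum = 71.11
71.11 is ≥ 71 and < 81 → C

C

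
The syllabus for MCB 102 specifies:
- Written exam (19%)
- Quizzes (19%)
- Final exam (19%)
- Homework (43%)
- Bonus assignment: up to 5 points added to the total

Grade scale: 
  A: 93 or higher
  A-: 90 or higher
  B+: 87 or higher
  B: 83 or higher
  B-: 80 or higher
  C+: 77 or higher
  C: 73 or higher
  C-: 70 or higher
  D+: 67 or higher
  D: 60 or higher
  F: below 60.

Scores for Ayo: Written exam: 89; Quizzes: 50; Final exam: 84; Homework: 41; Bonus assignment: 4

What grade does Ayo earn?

Weighted total:
  Written exam 89 × 0.19 = 16.91
  Quizzes 50 × 0.19 = 9.5
  Final exam 84 × 0.19 = 15.96
  Homework 41 × 0.43 = 17.63
Sum = 60
Bonus assignment: 60 + 4 = 64
64 is ≥ 60 and < 67 → D

D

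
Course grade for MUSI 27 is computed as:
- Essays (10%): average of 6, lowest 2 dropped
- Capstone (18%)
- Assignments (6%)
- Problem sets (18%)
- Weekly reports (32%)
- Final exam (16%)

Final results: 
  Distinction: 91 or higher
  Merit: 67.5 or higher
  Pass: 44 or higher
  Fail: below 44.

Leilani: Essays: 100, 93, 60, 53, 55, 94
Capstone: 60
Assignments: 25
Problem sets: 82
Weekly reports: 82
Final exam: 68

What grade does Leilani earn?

Merit

Essays: drop 53, 55 → average of remaining 4 = 347/4 = 86.75
Weighted total:
  Essays 86.75 × 0.1 = 8.675
  Capstone 60 × 0.18 = 10.8
  Assignments 25 × 0.06 = 1.5
  Problem sets 82 × 0.18 = 14.76
  Weekly reports 82 × 0.32 = 26.24
  Final exam 68 × 0.16 = 10.88
Sum = 72.855
72.855 is ≥ 67.5 and < 91 → Merit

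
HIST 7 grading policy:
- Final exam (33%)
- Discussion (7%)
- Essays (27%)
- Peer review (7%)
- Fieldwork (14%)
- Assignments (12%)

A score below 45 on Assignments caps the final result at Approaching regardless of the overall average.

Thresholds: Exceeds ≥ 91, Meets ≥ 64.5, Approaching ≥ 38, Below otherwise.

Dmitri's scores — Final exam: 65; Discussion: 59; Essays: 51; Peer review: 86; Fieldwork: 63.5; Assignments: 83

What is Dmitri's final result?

Approaching

Assignments score 83 ≥ 45: minimum met.
Weighted total:
  Final exam 65 × 0.33 = 21.45
  Discussion 59 × 0.07 = 4.13
  Essays 51 × 0.27 = 13.77
  Peer review 86 × 0.07 = 6.02
  Fieldwork 63.5 × 0.14 = 8.89
  Assignments 83 × 0.12 = 9.96
Sum = 64.22
64.22 is ≥ 38 and < 64.5 → Approaching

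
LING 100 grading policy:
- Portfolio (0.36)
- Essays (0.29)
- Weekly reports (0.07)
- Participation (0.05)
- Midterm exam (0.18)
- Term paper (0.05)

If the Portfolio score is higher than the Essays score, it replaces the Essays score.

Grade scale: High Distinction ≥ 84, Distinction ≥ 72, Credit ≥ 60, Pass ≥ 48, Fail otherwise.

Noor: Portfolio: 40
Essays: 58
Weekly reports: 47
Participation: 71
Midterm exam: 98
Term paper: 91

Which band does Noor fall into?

Portfolio (40) ≤ Essays (58), so Essays stays at 58.
Weighted total:
  Portfolio 40 × 0.36 = 14.4
  Essays 58 × 0.29 = 16.82
  Weekly reports 47 × 0.07 = 3.29
  Participation 71 × 0.05 = 3.55
  Midterm exam 98 × 0.18 = 17.64
  Term paper 91 × 0.05 = 4.55
Sum = 60.25
60.25 is ≥ 60 and < 72 → Credit

Credit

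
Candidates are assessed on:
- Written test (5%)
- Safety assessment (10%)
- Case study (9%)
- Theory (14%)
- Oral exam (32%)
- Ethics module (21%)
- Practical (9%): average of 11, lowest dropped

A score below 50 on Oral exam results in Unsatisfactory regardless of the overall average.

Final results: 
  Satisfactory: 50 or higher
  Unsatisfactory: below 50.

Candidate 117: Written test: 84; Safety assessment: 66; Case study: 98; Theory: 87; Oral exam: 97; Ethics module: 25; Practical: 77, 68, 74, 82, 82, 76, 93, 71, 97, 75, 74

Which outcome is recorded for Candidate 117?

Satisfactory

Practical: drop 68 → average of remaining 10 = 801/10 = 80.1
Oral exam score 97 ≥ 50: minimum met.
Weighted total:
  Written test 84 × 0.05 = 4.2
  Safety assessment 66 × 0.1 = 6.6
  Case study 98 × 0.09 = 8.82
  Theory 87 × 0.14 = 12.18
  Oral exam 97 × 0.32 = 31.04
  Ethics module 25 × 0.21 = 5.25
  Practical 80.1 × 0.09 = 7.209
Sum = 75.299
75.299 ≥ 50 → Satisfactory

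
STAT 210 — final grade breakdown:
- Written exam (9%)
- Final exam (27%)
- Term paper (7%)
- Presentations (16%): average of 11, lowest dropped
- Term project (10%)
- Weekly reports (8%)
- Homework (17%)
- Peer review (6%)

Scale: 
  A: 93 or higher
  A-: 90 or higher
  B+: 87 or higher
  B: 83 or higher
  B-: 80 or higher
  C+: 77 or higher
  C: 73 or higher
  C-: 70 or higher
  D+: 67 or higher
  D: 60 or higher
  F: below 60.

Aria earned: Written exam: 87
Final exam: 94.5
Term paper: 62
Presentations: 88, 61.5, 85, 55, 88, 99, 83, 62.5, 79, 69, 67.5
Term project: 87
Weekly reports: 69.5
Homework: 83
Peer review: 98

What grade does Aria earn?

Presentations: drop 55 → average of remaining 10 = 782.5/10 = 78.25
Weighted total:
  Written exam 87 × 0.09 = 7.83
  Final exam 94.5 × 0.27 = 25.515
  Term paper 62 × 0.07 = 4.34
  Presentations 78.25 × 0.16 = 12.52
  Term project 87 × 0.1 = 8.7
  Weekly reports 69.5 × 0.08 = 5.56
  Homework 83 × 0.17 = 14.11
  Peer review 98 × 0.06 = 5.88
Sum = 84.455
84.455 is ≥ 83 and < 87 → B

B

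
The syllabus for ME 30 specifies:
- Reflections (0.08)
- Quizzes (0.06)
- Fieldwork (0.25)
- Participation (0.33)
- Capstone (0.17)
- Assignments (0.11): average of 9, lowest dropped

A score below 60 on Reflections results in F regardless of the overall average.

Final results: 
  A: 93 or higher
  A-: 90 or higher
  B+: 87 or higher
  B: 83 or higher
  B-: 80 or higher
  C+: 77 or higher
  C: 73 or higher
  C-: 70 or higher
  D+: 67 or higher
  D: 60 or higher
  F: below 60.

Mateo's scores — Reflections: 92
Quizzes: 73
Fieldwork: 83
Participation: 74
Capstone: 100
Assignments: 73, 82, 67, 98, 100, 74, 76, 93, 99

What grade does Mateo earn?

Assignments: drop 67 → average of remaining 8 = 695/8 = 86.875
Reflections score 92 ≥ 60: minimum met.
Weighted total:
  Reflections 92 × 0.08 = 7.36
  Quizzes 73 × 0.06 = 4.38
  Fieldwork 83 × 0.25 = 20.75
  Participation 74 × 0.33 = 24.42
  Capstone 100 × 0.17 = 17
  Assignments 86.875 × 0.11 = 9.55625
Sum = 83.46625
83.46625 is ≥ 83 and < 87 → B

B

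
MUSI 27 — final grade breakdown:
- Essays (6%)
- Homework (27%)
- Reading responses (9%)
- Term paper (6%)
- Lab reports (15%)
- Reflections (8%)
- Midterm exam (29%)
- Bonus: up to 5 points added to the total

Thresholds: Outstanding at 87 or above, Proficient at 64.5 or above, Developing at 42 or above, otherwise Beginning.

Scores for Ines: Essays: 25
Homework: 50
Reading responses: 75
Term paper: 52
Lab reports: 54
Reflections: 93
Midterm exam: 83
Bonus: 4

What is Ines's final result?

Weighted total:
  Essays 25 × 0.06 = 1.5
  Homework 50 × 0.27 = 13.5
  Reading responses 75 × 0.09 = 6.75
  Term paper 52 × 0.06 = 3.12
  Lab reports 54 × 0.15 = 8.1
  Reflections 93 × 0.08 = 7.44
  Midterm exam 83 × 0.29 = 24.07
Sum = 64.48
Bonus: 64.48 + 4 = 68.48
68.48 is ≥ 64.5 and < 87 → Proficient

Proficient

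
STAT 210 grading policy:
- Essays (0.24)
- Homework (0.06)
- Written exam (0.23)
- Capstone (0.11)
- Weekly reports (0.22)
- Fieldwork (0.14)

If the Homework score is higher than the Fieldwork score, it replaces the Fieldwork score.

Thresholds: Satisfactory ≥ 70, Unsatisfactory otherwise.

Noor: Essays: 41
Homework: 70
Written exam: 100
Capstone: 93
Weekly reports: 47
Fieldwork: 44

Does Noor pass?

Homework (70) > Fieldwork (44), so Fieldwork counts as 70.
Weighted total:
  Essays 41 × 0.24 = 9.84
  Homework 70 × 0.06 = 4.2
  Written exam 100 × 0.23 = 23
  Capstone 93 × 0.11 = 10.23
  Weekly reports 47 × 0.22 = 10.34
  Fieldwork 70 × 0.14 = 9.8
Sum = 67.41
67.41 < 70 → Unsatisfactory

Unsatisfactory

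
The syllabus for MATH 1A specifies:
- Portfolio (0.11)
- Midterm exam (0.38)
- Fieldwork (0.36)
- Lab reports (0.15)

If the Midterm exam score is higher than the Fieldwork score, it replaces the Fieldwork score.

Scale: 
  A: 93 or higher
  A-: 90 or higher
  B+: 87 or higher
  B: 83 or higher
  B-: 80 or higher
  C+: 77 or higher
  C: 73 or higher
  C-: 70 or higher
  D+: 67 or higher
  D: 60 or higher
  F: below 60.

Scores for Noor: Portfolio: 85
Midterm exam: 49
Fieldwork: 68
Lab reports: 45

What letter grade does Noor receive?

F

Midterm exam (49) ≤ Fieldwork (68), so Fieldwork stays at 68.
Weighted total:
  Portfolio 85 × 0.11 = 9.35
  Midterm exam 49 × 0.38 = 18.62
  Fieldwork 68 × 0.36 = 24.48
  Lab reports 45 × 0.15 = 6.75
Sum = 59.2
59.2 < 60 → F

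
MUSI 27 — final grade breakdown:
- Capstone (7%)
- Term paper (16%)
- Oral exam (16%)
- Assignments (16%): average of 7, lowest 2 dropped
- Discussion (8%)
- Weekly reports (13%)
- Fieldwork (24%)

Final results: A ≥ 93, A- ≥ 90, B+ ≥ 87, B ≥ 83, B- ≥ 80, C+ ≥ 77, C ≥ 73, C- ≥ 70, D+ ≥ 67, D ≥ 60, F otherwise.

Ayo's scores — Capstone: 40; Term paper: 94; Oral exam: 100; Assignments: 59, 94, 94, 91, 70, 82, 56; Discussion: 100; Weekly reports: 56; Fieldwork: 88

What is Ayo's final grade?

Assignments: drop 56, 59 → average of remaining 5 = 431/5 = 86.2
Weighted total:
  Capstone 40 × 0.07 = 2.8
  Term paper 94 × 0.16 = 15.04
  Oral exam 100 × 0.16 = 16
  Assignments 86.2 × 0.16 = 13.792
  Discussion 100 × 0.08 = 8
  Weekly reports 56 × 0.13 = 7.28
  Fieldwork 88 × 0.24 = 21.12
Sum = 84.032
84.032 is ≥ 83 and < 87 → B

B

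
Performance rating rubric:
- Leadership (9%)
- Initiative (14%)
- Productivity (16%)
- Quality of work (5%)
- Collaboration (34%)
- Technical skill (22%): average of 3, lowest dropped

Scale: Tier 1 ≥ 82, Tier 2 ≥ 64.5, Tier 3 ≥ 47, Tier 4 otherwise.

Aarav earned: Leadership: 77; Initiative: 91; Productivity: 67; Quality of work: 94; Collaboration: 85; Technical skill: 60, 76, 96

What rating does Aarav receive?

Tier 1

Technical skill: drop 60 → average of remaining 2 = 172/2 = 86
Weighted total:
  Leadership 77 × 0.09 = 6.93
  Initiative 91 × 0.14 = 12.74
  Productivity 67 × 0.16 = 10.72
  Quality of work 94 × 0.05 = 4.7
  Collaboration 85 × 0.34 = 28.9
  Technical skill 86 × 0.22 = 18.92
Sum = 82.91
82.91 ≥ 82 → Tier 1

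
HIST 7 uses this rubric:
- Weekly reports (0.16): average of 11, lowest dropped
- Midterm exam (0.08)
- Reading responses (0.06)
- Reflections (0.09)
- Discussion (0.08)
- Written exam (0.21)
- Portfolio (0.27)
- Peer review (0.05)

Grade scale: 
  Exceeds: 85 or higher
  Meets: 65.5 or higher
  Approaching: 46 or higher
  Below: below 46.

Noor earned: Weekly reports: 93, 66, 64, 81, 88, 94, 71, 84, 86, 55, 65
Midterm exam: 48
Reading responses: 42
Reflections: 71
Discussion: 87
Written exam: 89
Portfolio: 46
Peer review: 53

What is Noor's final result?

Weekly reports: drop 55 → average of remaining 10 = 792/10 = 79.2
Weighted total:
  Weekly reports 79.2 × 0.16 = 12.672
  Midterm exam 48 × 0.08 = 3.84
  Reading responses 42 × 0.06 = 2.52
  Reflections 71 × 0.09 = 6.39
  Discussion 87 × 0.08 = 6.96
  Written exam 89 × 0.21 = 18.69
  Portfolio 46 × 0.27 = 12.42
  Peer review 53 × 0.05 = 2.65
Sum = 66.142
66.142 is ≥ 65.5 and < 85 → Meets

Meets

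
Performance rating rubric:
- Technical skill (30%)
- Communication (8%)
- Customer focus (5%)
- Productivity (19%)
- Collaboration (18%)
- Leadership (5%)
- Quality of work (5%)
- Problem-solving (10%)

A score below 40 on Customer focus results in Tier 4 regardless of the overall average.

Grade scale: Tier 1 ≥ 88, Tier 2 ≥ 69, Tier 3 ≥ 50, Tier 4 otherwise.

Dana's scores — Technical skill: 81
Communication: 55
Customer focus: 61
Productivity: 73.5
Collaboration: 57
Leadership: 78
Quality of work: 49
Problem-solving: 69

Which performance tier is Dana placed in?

Customer focus score 61 ≥ 40: minimum met.
Weighted total:
  Technical skill 81 × 0.3 = 24.3
  Communication 55 × 0.08 = 4.4
  Customer focus 61 × 0.05 = 3.05
  Productivity 73.5 × 0.19 = 13.965
  Collaboration 57 × 0.18 = 10.26
  Leadership 78 × 0.05 = 3.9
  Quality of work 49 × 0.05 = 2.45
  Problem-solving 69 × 0.1 = 6.9
Sum = 69.225
69.225 is ≥ 69 and < 88 → Tier 2

Tier 2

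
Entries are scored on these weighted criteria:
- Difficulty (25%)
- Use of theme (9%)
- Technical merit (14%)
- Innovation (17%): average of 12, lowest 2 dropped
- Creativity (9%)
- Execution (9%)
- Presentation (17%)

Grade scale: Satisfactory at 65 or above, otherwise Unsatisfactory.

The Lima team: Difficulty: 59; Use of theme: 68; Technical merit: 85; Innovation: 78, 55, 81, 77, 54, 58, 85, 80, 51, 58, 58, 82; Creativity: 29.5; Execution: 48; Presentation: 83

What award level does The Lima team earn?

Innovation: drop 51, 54 → average of remaining 10 = 712/10 = 71.2
Weighted total:
  Difficulty 59 × 0.25 = 14.75
  Use of theme 68 × 0.09 = 6.12
  Technical merit 85 × 0.14 = 11.9
  Innovation 71.2 × 0.17 = 12.104
  Creativity 29.5 × 0.09 = 2.655
  Execution 48 × 0.09 = 4.32
  Presentation 83 × 0.17 = 14.11
Sum = 65.959
65.959 ≥ 65 → Satisfactory

Satisfactory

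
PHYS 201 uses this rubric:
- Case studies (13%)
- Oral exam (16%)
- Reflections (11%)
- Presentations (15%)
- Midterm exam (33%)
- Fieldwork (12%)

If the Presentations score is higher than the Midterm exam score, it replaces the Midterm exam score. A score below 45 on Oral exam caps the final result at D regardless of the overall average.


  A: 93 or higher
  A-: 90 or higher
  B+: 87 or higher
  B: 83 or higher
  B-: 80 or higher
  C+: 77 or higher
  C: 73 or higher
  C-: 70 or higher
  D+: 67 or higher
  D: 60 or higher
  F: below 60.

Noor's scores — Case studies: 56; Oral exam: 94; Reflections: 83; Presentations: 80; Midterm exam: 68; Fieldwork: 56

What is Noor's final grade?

C

Presentations (80) > Midterm exam (68), so Midterm exam counts as 80.
Oral exam score 94 ≥ 45: minimum met.
Weighted total:
  Case studies 56 × 0.13 = 7.28
  Oral exam 94 × 0.16 = 15.04
  Reflections 83 × 0.11 = 9.13
  Presentations 80 × 0.15 = 12
  Midterm exam 80 × 0.33 = 26.4
  Fieldwork 56 × 0.12 = 6.72
Sum = 76.57
76.57 is ≥ 73 and < 77 → C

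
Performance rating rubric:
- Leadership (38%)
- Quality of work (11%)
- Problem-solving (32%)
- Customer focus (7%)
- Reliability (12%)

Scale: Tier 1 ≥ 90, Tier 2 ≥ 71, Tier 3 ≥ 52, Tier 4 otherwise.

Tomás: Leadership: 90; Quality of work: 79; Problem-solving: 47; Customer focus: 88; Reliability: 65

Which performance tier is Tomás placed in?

Tier 2

Weighted total:
  Leadership 90 × 0.38 = 34.2
  Quality of work 79 × 0.11 = 8.69
  Problem-solving 47 × 0.32 = 15.04
  Customer focus 88 × 0.07 = 6.16
  Reliability 65 × 0.12 = 7.8
Sum = 71.89
71.89 is ≥ 71 and < 90 → Tier 2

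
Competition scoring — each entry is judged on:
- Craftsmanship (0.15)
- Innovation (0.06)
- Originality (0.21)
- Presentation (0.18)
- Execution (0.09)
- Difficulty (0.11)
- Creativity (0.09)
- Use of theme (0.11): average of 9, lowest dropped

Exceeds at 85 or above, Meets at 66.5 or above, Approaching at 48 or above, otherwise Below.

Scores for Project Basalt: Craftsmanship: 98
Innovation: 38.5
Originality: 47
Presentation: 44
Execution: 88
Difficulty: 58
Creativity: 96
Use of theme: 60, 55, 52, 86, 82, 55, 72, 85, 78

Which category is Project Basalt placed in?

Use of theme: drop 52 → average of remaining 8 = 573/8 = 71.625
Weighted total:
  Craftsmanship 98 × 0.15 = 14.7
  Innovation 38.5 × 0.06 = 2.31
  Originality 47 × 0.21 = 9.87
  Presentation 44 × 0.18 = 7.92
  Execution 88 × 0.09 = 7.92
  Difficulty 58 × 0.11 = 6.38
  Creativity 96 × 0.09 = 8.64
  Use of theme 71.625 × 0.11 = 7.87875
Sum = 65.61875
65.61875 is ≥ 48 and < 66.5 → Approaching

Approaching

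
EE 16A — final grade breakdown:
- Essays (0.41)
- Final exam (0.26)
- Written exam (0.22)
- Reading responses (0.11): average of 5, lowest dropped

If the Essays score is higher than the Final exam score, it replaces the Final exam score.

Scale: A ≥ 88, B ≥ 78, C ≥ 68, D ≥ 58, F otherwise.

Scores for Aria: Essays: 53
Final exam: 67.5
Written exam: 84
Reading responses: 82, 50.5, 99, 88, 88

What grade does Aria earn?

D

Reading responses: drop 50.5 → average of remaining 4 = 357/4 = 89.25
Essays (53) ≤ Final exam (67.5), so Final exam stays at 67.5.
Weighted total:
  Essays 53 × 0.41 = 21.73
  Final exam 67.5 × 0.26 = 17.55
  Written exam 84 × 0.22 = 18.48
  Reading responses 89.25 × 0.11 = 9.8175
Sum = 67.5775
67.5775 is ≥ 58 and < 68 → D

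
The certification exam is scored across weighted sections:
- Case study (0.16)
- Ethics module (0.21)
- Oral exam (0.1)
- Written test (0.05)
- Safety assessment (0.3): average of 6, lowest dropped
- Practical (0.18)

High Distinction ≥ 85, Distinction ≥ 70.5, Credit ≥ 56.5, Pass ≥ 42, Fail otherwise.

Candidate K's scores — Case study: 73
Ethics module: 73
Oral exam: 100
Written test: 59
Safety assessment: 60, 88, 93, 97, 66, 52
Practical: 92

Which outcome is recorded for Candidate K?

Safety assessment: drop 52 → average of remaining 5 = 404/5 = 80.8
Weighted total:
  Case study 73 × 0.16 = 11.68
  Ethics module 73 × 0.21 = 15.33
  Oral exam 100 × 0.1 = 10
  Written test 59 × 0.05 = 2.95
  Safety assessment 80.8 × 0.3 = 24.24
  Practical 92 × 0.18 = 16.56
Sum = 80.76
80.76 is ≥ 70.5 and < 85 → Distinction

Distinction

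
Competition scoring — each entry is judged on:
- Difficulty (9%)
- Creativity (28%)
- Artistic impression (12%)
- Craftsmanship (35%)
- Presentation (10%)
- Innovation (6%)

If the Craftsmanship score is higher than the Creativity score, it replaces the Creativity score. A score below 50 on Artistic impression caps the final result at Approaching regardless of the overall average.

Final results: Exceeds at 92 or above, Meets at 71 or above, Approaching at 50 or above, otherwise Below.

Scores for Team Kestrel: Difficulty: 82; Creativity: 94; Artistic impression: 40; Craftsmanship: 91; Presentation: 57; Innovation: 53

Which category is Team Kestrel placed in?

Approaching

Craftsmanship (91) ≤ Creativity (94), so Creativity stays at 94.
Artistic impression score 40 < 50: minimum not met.
Weighted total:
  Difficulty 82 × 0.09 = 7.38
  Creativity 94 × 0.28 = 26.32
  Artistic impression 40 × 0.12 = 4.8
  Craftsmanship 91 × 0.35 = 31.85
  Presentation 57 × 0.1 = 5.7
  Innovation 53 × 0.06 = 3.18
Sum = 79.23
79.23 would be Meets; cap at Approaching applies → Approaching.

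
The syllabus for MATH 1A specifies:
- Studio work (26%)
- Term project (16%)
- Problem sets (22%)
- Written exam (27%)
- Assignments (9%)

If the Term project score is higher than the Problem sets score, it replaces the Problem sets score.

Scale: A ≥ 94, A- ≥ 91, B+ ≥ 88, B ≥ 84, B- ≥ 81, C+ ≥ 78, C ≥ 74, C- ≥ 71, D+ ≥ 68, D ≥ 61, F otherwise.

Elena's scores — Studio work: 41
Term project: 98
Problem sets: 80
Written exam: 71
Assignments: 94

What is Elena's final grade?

Term project (98) > Problem sets (80), so Problem sets counts as 98.
Weighted total:
  Studio work 41 × 0.26 = 10.66
  Term project 98 × 0.16 = 15.68
  Problem sets 98 × 0.22 = 21.56
  Written exam 71 × 0.27 = 19.17
  Assignments 94 × 0.09 = 8.46
Sum = 75.53
75.53 is ≥ 74 and < 78 → C

C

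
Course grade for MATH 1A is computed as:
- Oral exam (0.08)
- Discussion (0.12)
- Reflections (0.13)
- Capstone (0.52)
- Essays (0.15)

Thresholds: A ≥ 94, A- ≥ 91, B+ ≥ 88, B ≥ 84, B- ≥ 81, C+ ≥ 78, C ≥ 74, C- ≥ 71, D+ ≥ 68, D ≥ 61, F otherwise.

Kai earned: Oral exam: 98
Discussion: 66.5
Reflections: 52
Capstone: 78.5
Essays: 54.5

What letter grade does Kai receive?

Weighted total:
  Oral exam 98 × 0.08 = 7.84
  Discussion 66.5 × 0.12 = 7.98
  Reflections 52 × 0.13 = 6.76
  Capstone 78.5 × 0.52 = 40.82
  Essays 54.5 × 0.15 = 8.175
Sum = 71.575
71.575 is ≥ 71 and < 74 → C-

C-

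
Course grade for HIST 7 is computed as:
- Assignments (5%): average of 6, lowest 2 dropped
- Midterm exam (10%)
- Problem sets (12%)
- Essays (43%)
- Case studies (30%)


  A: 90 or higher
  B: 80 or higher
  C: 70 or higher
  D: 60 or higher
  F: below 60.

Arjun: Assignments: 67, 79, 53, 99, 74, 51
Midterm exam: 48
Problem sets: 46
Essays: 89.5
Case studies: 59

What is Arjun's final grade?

C

Assignments: drop 51, 53 → average of remaining 4 = 319/4 = 79.75
Weighted total:
  Assignments 79.75 × 0.05 = 3.9875
  Midterm exam 48 × 0.1 = 4.8
  Problem sets 46 × 0.12 = 5.52
  Essays 89.5 × 0.43 = 38.485
  Case studies 59 × 0.3 = 17.7
Sum = 70.4925
70.4925 is ≥ 70 and < 80 → C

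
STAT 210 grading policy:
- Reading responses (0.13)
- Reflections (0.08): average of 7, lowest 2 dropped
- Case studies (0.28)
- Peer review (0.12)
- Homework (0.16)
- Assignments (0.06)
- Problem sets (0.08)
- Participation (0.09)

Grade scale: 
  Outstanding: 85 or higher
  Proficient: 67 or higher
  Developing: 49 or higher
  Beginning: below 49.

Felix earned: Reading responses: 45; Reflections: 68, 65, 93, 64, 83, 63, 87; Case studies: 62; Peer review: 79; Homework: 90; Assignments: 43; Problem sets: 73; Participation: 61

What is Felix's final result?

Reflections: drop 63, 64 → average of remaining 5 = 396/5 = 79.2
Weighted total:
  Reading responses 45 × 0.13 = 5.85
  Reflections 79.2 × 0.08 = 6.336
  Case studies 62 × 0.28 = 17.36
  Peer review 79 × 0.12 = 9.48
  Homework 90 × 0.16 = 14.4
  Assignments 43 × 0.06 = 2.58
  Problem sets 73 × 0.08 = 5.84
  Participation 61 × 0.09 = 5.49
Sum = 67.336
67.336 is ≥ 67 and < 85 → Proficient

Proficient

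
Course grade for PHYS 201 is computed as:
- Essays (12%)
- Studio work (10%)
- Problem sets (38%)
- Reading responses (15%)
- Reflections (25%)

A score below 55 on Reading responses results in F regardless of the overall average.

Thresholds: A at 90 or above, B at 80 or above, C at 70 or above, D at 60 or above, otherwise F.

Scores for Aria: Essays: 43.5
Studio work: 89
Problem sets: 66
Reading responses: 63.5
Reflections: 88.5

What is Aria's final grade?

C

Reading responses score 63.5 ≥ 55: minimum met.
Weighted total:
  Essays 43.5 × 0.12 = 5.22
  Studio work 89 × 0.1 = 8.9
  Problem sets 66 × 0.38 = 25.08
  Reading responses 63.5 × 0.15 = 9.525
  Reflections 88.5 × 0.25 = 22.125
Sum = 70.85
70.85 is ≥ 70 and < 80 → C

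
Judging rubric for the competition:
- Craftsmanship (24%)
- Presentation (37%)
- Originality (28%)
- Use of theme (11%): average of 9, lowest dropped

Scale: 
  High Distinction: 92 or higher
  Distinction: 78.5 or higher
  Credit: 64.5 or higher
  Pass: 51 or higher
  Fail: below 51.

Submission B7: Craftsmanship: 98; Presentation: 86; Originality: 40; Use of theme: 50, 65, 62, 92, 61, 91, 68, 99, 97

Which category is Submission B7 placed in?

Use of theme: drop 50 → average of remaining 8 = 635/8 = 79.375
Weighted total:
  Craftsmanship 98 × 0.24 = 23.52
  Presentation 86 × 0.37 = 31.82
  Originality 40 × 0.28 = 11.2
  Use of theme 79.375 × 0.11 = 8.73125
Sum = 75.27125
75.27125 is ≥ 64.5 and < 78.5 → Credit

Credit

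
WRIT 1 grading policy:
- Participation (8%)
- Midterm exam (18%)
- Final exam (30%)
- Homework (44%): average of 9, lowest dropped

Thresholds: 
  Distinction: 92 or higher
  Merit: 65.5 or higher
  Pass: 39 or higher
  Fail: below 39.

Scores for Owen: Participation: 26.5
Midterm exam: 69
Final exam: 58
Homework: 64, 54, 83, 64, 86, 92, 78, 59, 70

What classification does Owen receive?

Homework: drop 54 → average of remaining 8 = 596/8 = 74.5
Weighted total:
  Participation 26.5 × 0.08 = 2.12
  Midterm exam 69 × 0.18 = 12.42
  Final exam 58 × 0.3 = 17.4
  Homework 74.5 × 0.44 = 32.78
Sum = 64.72
64.72 is ≥ 39 and < 65.5 → Pass

Pass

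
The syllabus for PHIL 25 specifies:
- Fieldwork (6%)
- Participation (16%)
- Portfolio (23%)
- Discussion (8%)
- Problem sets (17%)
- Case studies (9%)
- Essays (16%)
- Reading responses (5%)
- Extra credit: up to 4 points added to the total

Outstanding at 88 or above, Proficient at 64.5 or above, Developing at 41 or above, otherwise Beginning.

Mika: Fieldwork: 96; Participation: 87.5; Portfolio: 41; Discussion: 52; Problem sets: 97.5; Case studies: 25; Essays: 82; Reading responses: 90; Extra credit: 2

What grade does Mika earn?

Weighted total:
  Fieldwork 96 × 0.06 = 5.76
  Participation 87.5 × 0.16 = 14
  Portfolio 41 × 0.23 = 9.43
  Discussion 52 × 0.08 = 4.16
  Problem sets 97.5 × 0.17 = 16.575
  Case studies 25 × 0.09 = 2.25
  Essays 82 × 0.16 = 13.12
  Reading responses 90 × 0.05 = 4.5
Sum = 69.795
Extra credit: 69.795 + 2 = 71.795
71.795 is ≥ 64.5 and < 88 → Proficient

Proficient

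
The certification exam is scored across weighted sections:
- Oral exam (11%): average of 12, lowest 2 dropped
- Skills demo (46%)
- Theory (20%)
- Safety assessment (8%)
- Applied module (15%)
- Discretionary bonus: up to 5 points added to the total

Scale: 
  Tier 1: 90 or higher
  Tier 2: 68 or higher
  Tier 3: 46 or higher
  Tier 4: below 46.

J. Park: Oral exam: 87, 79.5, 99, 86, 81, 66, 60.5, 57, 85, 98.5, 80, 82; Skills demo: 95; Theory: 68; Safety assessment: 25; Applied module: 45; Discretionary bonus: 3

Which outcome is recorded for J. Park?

Oral exam: drop 57, 60.5 → average of remaining 10 = 844/10 = 84.4
Weighted total:
  Oral exam 84.4 × 0.11 = 9.284
  Skills demo 95 × 0.46 = 43.7
  Theory 68 × 0.2 = 13.6
  Safety assessment 25 × 0.08 = 2
  Applied module 45 × 0.15 = 6.75
Sum = 75.334
Discretionary bonus: 75.334 + 3 = 78.334
78.334 is ≥ 68 and < 90 → Tier 2

Tier 2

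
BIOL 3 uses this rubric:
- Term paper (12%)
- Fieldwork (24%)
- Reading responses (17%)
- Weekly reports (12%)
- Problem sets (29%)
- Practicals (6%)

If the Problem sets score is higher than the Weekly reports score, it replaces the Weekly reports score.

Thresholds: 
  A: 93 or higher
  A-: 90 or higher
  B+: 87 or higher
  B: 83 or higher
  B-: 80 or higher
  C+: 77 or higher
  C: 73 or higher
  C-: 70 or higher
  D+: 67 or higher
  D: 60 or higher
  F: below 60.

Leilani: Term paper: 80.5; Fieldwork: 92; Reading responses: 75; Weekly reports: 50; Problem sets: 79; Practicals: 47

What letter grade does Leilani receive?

Problem sets (79) > Weekly reports (50), so Weekly reports counts as 79.
Weighted total:
  Term paper 80.5 × 0.12 = 9.66
  Fieldwork 92 × 0.24 = 22.08
  Reading responses 75 × 0.17 = 12.75
  Weekly reports 79 × 0.12 = 9.48
  Problem sets 79 × 0.29 = 22.91
  Practicals 47 × 0.06 = 2.82
Sum = 79.7
79.7 is ≥ 77 and < 80 → C+

C+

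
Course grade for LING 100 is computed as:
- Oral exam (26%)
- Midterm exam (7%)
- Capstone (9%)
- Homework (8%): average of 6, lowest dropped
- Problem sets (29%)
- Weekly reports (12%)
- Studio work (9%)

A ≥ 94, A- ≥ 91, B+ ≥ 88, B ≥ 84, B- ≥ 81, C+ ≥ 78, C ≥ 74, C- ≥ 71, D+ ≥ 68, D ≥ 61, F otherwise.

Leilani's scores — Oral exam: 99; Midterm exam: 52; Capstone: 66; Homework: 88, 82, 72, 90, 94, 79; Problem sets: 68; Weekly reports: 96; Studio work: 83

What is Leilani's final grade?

Homework: drop 72 → average of remaining 5 = 433/5 = 86.6
Weighted total:
  Oral exam 99 × 0.26 = 25.74
  Midterm exam 52 × 0.07 = 3.64
  Capstone 66 × 0.09 = 5.94
  Homework 86.6 × 0.08 = 6.928
  Problem sets 68 × 0.29 = 19.72
  Weekly reports 96 × 0.12 = 11.52
  Studio work 83 × 0.09 = 7.47
Sum = 80.958
80.958 is ≥ 78 and < 81 → C+

C+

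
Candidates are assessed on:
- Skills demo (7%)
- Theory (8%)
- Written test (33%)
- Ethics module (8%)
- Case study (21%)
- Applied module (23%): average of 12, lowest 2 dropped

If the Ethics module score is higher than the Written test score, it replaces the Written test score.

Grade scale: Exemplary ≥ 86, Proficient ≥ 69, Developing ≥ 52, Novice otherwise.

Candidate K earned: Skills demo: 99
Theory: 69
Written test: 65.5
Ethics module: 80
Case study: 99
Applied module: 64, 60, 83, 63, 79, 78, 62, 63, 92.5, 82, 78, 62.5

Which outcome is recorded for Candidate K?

Applied module: drop 60, 62 → average of remaining 10 = 745/10 = 74.5
Ethics module (80) > Written test (65.5), so Written test counts as 80.
Weighted total:
  Skills demo 99 × 0.07 = 6.93
  Theory 69 × 0.08 = 5.52
  Written test 80 × 0.33 = 26.4
  Ethics module 80 × 0.08 = 6.4
  Case study 99 × 0.21 = 20.79
  Applied module 74.5 × 0.23 = 17.135
Sum = 83.175
83.175 is ≥ 69 and < 86 → Proficient

Proficient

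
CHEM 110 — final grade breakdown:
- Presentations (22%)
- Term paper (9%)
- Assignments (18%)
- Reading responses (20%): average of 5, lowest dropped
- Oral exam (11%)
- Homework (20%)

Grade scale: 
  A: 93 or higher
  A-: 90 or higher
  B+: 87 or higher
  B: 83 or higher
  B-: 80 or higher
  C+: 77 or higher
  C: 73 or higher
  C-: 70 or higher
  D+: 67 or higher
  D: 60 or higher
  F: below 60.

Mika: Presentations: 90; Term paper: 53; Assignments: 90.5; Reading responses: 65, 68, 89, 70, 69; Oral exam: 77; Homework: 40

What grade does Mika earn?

C-

Reading responses: drop 65 → average of remaining 4 = 296/4 = 74
Weighted total:
  Presentations 90 × 0.22 = 19.8
  Term paper 53 × 0.09 = 4.77
  Assignments 90.5 × 0.18 = 16.29
  Reading responses 74 × 0.2 = 14.8
  Oral exam 77 × 0.11 = 8.47
  Homework 40 × 0.2 = 8
Sum = 72.13
72.13 is ≥ 70 and < 73 → C-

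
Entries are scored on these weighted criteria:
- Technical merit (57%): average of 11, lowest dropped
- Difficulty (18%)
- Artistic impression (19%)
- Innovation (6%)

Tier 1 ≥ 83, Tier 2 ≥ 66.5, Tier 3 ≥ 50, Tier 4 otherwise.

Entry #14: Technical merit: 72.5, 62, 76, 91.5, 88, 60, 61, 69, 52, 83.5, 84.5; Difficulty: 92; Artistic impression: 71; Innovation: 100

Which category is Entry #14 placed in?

Technical merit: drop 52 → average of remaining 10 = 748/10 = 74.8
Weighted total:
  Technical merit 74.8 × 0.57 = 42.636
  Difficulty 92 × 0.18 = 16.56
  Artistic impression 71 × 0.19 = 13.49
  Innovation 100 × 0.06 = 6
Sum = 78.686
78.686 is ≥ 66.5 and < 83 → Tier 2

Tier 2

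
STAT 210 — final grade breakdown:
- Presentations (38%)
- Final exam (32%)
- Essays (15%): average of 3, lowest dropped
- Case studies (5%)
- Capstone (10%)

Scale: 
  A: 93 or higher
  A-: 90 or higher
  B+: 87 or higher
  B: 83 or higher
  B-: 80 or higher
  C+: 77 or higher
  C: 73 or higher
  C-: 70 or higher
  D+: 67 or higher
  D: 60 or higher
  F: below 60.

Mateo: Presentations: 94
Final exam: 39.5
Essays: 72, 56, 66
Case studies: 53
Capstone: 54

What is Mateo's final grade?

Essays: drop 56 → average of remaining 2 = 138/2 = 69
Weighted total:
  Presentations 94 × 0.38 = 35.72
  Final exam 39.5 × 0.32 = 12.64
  Essays 69 × 0.15 = 10.35
  Case studies 53 × 0.05 = 2.65
  Capstone 54 × 0.1 = 5.4
Sum = 66.76
66.76 is ≥ 60 and < 67 → D

D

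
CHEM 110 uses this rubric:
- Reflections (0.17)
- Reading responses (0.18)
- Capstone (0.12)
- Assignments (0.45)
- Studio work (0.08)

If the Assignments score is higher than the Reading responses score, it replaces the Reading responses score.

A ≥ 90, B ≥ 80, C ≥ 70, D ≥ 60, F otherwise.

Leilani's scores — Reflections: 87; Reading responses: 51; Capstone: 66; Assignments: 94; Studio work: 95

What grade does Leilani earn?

B

Assignments (94) > Reading responses (51), so Reading responses counts as 94.
Weighted total:
  Reflections 87 × 0.17 = 14.79
  Reading responses 94 × 0.18 = 16.92
  Capstone 66 × 0.12 = 7.92
  Assignments 94 × 0.45 = 42.3
  Studio work 95 × 0.08 = 7.6
Sum = 89.53
89.53 is ≥ 80 and < 90 → B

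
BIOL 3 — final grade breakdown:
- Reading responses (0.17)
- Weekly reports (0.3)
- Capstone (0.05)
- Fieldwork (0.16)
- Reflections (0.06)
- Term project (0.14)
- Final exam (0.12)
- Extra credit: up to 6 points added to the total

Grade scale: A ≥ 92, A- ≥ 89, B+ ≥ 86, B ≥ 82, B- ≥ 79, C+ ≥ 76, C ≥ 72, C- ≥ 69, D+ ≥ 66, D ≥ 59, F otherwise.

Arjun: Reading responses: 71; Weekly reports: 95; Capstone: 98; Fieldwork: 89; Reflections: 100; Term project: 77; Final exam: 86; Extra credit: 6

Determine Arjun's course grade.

A

Weighted total:
  Reading responses 71 × 0.17 = 12.07
  Weekly reports 95 × 0.3 = 28.5
  Capstone 98 × 0.05 = 4.9
  Fieldwork 89 × 0.16 = 14.24
  Reflections 100 × 0.06 = 6
  Term project 77 × 0.14 = 10.78
  Final exam 86 × 0.12 = 10.32
Sum = 86.81
Extra credit: 86.81 + 6 = 92.81
92.81 ≥ 92 → A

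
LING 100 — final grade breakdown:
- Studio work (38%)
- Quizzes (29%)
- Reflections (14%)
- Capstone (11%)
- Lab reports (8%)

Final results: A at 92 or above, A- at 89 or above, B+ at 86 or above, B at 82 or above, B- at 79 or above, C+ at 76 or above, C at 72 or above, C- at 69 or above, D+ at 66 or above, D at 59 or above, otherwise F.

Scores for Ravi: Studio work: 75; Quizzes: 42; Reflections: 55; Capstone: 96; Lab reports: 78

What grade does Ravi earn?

D

Weighted total:
  Studio work 75 × 0.38 = 28.5
  Quizzes 42 × 0.29 = 12.18
  Reflections 55 × 0.14 = 7.7
  Capstone 96 × 0.11 = 10.56
  Lab reports 78 × 0.08 = 6.24
Sum = 65.18
65.18 is ≥ 59 and < 66 → D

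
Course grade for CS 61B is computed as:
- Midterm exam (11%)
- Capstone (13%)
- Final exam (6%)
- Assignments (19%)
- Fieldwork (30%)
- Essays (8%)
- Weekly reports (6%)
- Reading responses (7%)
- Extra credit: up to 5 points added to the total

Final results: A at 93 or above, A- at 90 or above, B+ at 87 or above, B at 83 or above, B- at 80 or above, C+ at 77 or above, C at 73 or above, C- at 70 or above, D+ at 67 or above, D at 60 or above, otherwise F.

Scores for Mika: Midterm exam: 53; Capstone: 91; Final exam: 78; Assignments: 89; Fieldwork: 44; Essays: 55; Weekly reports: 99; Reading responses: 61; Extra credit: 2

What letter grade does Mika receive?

D+

Weighted total:
  Midterm exam 53 × 0.11 = 5.83
  Capstone 91 × 0.13 = 11.83
  Final exam 78 × 0.06 = 4.68
  Assignments 89 × 0.19 = 16.91
  Fieldwork 44 × 0.3 = 13.2
  Essays 55 × 0.08 = 4.4
  Weekly reports 99 × 0.06 = 5.94
  Reading responses 61 × 0.07 = 4.27
Sum = 67.06
Extra credit: 67.06 + 2 = 69.06
69.06 is ≥ 67 and < 70 → D+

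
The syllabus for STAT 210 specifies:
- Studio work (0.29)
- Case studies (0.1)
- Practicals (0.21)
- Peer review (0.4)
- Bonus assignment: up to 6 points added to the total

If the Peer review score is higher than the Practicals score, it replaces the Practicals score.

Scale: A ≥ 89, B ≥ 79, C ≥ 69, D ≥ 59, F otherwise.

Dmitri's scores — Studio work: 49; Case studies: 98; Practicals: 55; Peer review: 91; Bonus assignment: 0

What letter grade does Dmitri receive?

Peer review (91) > Practicals (55), so Practicals counts as 91.
Weighted total:
  Studio work 49 × 0.29 = 14.21
  Case studies 98 × 0.1 = 9.8
  Practicals 91 × 0.21 = 19.11
  Peer review 91 × 0.4 = 36.4
Sum = 79.52
Bonus assignment: 79.52 + 0 = 79.52
79.52 is ≥ 79 and < 89 → B

B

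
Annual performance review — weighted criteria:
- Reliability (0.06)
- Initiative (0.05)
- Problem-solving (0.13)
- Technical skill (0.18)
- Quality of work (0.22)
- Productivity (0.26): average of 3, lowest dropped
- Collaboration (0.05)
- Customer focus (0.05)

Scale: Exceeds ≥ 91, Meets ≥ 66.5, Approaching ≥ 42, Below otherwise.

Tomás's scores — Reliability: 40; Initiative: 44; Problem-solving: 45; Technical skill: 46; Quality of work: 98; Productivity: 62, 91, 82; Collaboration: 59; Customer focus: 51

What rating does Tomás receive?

Productivity: drop 62 → average of remaining 2 = 173/2 = 86.5
Weighted total:
  Reliability 40 × 0.06 = 2.4
  Initiative 44 × 0.05 = 2.2
  Problem-solving 45 × 0.13 = 5.85
  Technical skill 46 × 0.18 = 8.28
  Quality of work 98 × 0.22 = 21.56
  Productivity 86.5 × 0.26 = 22.49
  Collaboration 59 × 0.05 = 2.95
  Customer focus 51 × 0.05 = 2.55
Sum = 68.28
68.28 is ≥ 66.5 and < 91 → Meets

Meets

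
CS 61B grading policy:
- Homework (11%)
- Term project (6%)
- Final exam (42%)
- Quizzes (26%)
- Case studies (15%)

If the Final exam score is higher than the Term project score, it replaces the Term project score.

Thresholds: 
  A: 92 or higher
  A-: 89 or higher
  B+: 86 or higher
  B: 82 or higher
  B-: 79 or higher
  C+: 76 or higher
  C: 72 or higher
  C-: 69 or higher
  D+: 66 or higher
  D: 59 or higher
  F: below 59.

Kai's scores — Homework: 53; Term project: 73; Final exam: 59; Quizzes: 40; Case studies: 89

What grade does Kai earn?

F

Final exam (59) ≤ Term project (73), so Term project stays at 73.
Weighted total:
  Homework 53 × 0.11 = 5.83
  Term project 73 × 0.06 = 4.38
  Final exam 59 × 0.42 = 24.78
  Quizzes 40 × 0.26 = 10.4
  Case studies 89 × 0.15 = 13.35
Sum = 58.74
58.74 < 59 → F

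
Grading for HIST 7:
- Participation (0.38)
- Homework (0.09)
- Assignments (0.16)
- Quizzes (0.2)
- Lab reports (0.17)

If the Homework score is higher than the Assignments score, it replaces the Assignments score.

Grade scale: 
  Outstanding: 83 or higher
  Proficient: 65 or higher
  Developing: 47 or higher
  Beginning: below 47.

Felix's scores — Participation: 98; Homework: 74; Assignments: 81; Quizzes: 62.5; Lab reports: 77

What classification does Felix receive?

Homework (74) ≤ Assignments (81), so Assignments stays at 81.
Weighted total:
  Participation 98 × 0.38 = 37.24
  Homework 74 × 0.09 = 6.66
  Assignments 81 × 0.16 = 12.96
  Quizzes 62.5 × 0.2 = 12.5
  Lab reports 77 × 0.17 = 13.09
Sum = 82.45
82.45 is ≥ 65 and < 83 → Proficient

Proficient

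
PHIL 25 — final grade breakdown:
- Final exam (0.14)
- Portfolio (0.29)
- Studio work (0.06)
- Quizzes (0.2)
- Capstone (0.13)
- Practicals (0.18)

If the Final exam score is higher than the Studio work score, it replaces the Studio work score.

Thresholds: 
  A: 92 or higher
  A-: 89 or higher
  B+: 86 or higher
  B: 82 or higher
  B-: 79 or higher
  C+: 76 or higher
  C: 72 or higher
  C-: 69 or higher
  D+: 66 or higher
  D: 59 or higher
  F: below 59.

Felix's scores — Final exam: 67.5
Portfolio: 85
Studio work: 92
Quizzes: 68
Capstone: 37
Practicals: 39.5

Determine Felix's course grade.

Final exam (67.5) ≤ Studio work (92), so Studio work stays at 92.
Weighted total:
  Final exam 67.5 × 0.14 = 9.45
  Portfolio 85 × 0.29 = 24.65
  Studio work 92 × 0.06 = 5.52
  Quizzes 68 × 0.2 = 13.6
  Capstone 37 × 0.13 = 4.81
  Practicals 39.5 × 0.18 = 7.11
Sum = 65.14
65.14 is ≥ 59 and < 66 → D

D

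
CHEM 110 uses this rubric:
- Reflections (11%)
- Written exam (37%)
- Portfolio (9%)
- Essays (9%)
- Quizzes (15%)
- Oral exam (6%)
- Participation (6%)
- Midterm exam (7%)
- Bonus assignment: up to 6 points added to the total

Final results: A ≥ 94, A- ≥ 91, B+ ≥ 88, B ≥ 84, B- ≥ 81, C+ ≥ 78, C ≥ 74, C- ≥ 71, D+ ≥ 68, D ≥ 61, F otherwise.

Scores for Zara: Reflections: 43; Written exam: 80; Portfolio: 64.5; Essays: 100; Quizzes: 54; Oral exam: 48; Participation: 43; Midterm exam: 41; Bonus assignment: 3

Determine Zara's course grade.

D+

Weighted total:
  Reflections 43 × 0.11 = 4.73
  Written exam 80 × 0.37 = 29.6
  Portfolio 64.5 × 0.09 = 5.805
  Essays 100 × 0.09 = 9
  Quizzes 54 × 0.15 = 8.1
  Oral exam 48 × 0.06 = 2.88
  Participation 43 × 0.06 = 2.58
  Midterm exam 41 × 0.07 = 2.87
Sum = 65.565
Bonus assignment: 65.565 + 3 = 68.565
68.565 is ≥ 68 and < 71 → D+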